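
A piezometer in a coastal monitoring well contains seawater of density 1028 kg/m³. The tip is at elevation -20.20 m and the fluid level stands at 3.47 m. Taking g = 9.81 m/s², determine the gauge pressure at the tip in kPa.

Pressure head ψ = h − z = 3.47 − (-20.20) = 23.67 m.
P = ρgψ = 1028 × 9.81 × 23.67 = 238704 Pa ≈ 239 kPa.

P ≈ 239 kPa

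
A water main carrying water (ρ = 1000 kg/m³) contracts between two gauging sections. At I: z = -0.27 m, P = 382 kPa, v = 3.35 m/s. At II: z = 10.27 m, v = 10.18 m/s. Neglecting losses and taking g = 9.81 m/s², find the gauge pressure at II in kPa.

Pressure head at I: ψ₁ = P₁/(ρg) = 382×1000 / (1000 × 9.81) = 38.94 m.
Velocity heads: v₁²/2g = 3.35²/19.62 = 0.572 m; v₂²/2g = 10.18²/19.62 = 5.282 m.
Total head H = z₁ + ψ₁ + v₁²/2g = -0.27 + 38.94 + 0.572 = 39.24 m.
ψ₂ = H − z₂ − v₂²/2g = 39.24 − 10.27 − 5.282 = 23.69 m.
P₂ = ρgψ₂ = 1000 × 9.81 × 23.69 ≈ 232 kPa.

P₂ ≈ 232 kPa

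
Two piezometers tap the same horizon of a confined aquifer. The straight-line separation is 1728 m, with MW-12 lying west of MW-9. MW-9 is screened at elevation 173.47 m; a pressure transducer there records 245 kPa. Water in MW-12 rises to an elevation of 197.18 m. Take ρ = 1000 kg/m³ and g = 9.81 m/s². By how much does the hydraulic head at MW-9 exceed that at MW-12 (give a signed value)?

Pressure head at MW-9: ψ = P/(ρg) = 245×1000 / (1000 × 9.81) = 24.97 m.
Total head at MW-9: h = z + ψ = 173.47 + 24.97 = 198.44 m.
Total head at MW-12: h = 197.18 m (water level in the piezometer is the total head).
Head difference: h(MW-9) − h(MW-12) = 198.44 − 197.18 = 1.26 m.

Δh ≈ 1.26 m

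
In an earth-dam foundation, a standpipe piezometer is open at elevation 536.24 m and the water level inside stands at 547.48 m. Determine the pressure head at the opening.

Total head h = 547.48 m (the water-surface elevation in the piezometer).
Pressure head ψ = h − z = 547.48 − 536.24 = 11.24 m.

ψ ≈ 11.24 m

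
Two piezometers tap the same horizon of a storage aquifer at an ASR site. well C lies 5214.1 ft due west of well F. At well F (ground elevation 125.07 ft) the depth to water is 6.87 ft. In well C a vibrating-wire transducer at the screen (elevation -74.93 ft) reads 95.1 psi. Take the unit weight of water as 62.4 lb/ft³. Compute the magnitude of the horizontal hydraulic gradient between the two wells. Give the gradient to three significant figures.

Total head at well F: h = 125.07 − 6.87 = 118.20 ft.
Pressure head at well C: ψ = 144·P/γ = 144 × 95.1 / 62.4 = 219.46 ft.
Total head at well C: h = z + ψ = -74.93 + 219.46 = 144.53 ft.
Head difference: h(well F) − h(well C) = 118.20 − 144.53 = -26.33 ft.
Hydraulic gradient: i = |Δh| / L = 26.33 / 5214.1 = 0.00505.

i ≈ 0.00505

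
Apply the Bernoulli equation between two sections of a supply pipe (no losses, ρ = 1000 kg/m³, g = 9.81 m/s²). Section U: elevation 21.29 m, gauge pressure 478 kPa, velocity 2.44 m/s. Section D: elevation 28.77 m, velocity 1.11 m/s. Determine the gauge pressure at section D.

P₂ ≈ 407 kPa

Pressure head at U: ψ₁ = P₁/(ρg) = 478×1000 / (1000 × 9.81) = 48.73 m.
Velocity heads: v₁²/2g = 2.44²/19.62 = 0.303 m; v₂²/2g = 1.11²/19.62 = 0.063 m.
Total head H = z₁ + ψ₁ + v₁²/2g = 21.29 + 48.73 + 0.303 = 70.32 m.
ψ₂ = H − z₂ − v₂²/2g = 70.32 − 28.77 − 0.063 = 41.49 m.
P₂ = ρgψ₂ = 1000 × 9.81 × 41.49 ≈ 407 kPa.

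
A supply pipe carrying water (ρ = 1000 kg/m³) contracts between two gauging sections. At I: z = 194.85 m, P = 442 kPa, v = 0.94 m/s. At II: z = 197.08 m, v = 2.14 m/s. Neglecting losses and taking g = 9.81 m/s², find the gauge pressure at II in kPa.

P₂ ≈ 418 kPa

Pressure head at I: ψ₁ = P₁/(ρg) = 442×1000 / (1000 × 9.81) = 45.06 m.
Velocity heads: v₁²/2g = 0.94²/19.62 = 0.045 m; v₂²/2g = 2.14²/19.62 = 0.233 m.
Total head H = z₁ + ψ₁ + v₁²/2g = 194.85 + 45.06 + 0.045 = 239.95 m.
ψ₂ = H − z₂ − v₂²/2g = 239.95 − 197.08 − 0.233 = 42.64 m.
P₂ = ρgψ₂ = 1000 × 9.81 × 42.64 ≈ 418 kPa.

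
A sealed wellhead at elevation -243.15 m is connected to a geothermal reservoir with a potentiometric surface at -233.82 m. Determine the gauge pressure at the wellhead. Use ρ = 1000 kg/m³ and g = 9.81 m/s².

Head above the cap: Δh = -233.82 − (-243.15) = 9.33 m.
P = ρgΔh = 1000 × 9.81 × 9.33 = 91527 Pa ≈ 91.5 kPa.

P ≈ 91.5 kPa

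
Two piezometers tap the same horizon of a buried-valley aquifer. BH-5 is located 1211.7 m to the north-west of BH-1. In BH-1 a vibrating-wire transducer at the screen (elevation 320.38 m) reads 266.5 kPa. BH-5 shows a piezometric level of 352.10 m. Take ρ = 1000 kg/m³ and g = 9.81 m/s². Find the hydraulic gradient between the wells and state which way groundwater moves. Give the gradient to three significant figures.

i ≈ 0.00376; groundwater flows toward the south-east

Pressure head at BH-1: ψ = P/(ρg) = 266.5×1000 / (1000 × 9.81) = 27.17 m.
Total head at BH-1: h = z + ψ = 320.38 + 27.17 = 347.55 m.
Total head at BH-5: h = 352.10 m (water level in the piezometer is the total head).
Head difference: h(BH-1) − h(BH-5) = 347.55 − 352.10 = -4.55 m.
Hydraulic gradient: i = |Δh| / L = 4.55 / 1211.7 = 0.00376.
Flow is from higher to lower head: from BH-5 toward BH-1, i.e. toward the south-east.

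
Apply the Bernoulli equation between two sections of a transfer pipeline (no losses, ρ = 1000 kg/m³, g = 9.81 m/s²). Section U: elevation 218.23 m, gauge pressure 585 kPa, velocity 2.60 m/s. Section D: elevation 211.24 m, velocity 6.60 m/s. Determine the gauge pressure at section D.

P₂ ≈ 635 kPa

Pressure head at U: ψ₁ = P₁/(ρg) = 585×1000 / (1000 × 9.81) = 59.63 m.
Velocity heads: v₁²/2g = 2.60²/19.62 = 0.345 m; v₂²/2g = 6.60²/19.62 = 2.220 m.
Total head H = z₁ + ψ₁ + v₁²/2g = 218.23 + 59.63 + 0.345 = 278.21 m.
ψ₂ = H − z₂ − v₂²/2g = 278.21 − 211.24 − 2.220 = 64.75 m.
P₂ = ρgψ₂ = 1000 × 9.81 × 64.75 ≈ 635 kPa.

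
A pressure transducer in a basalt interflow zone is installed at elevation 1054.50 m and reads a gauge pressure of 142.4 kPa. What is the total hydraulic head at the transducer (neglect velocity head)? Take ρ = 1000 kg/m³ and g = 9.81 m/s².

ψ = P/(ρg) = 142.4×1000 / (1000 × 9.81) = 14.52 m.
h = z + ψ = 1054.50 + 14.52 = 1069.02 m.

h ≈ 1069.02 m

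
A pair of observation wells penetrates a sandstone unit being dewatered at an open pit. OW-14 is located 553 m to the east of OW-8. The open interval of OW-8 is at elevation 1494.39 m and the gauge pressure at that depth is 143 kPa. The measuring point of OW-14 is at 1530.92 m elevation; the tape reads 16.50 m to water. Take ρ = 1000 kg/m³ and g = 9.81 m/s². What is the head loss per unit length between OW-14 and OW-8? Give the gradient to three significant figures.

i ≈ 0.00986 m/m

Pressure head at OW-8: ψ = P/(ρg) = 143×1000 / (1000 × 9.81) = 14.58 m.
Total head at OW-8: h = z + ψ = 1494.39 + 14.58 = 1508.97 m.
Total head at OW-14: h = 1530.92 − 16.50 = 1514.42 m.
Head difference: h(OW-8) − h(OW-14) = 1508.97 − 1514.42 = -5.45 m.
Hydraulic gradient: i = |Δh| / L = 5.45 / 553 = 0.00986.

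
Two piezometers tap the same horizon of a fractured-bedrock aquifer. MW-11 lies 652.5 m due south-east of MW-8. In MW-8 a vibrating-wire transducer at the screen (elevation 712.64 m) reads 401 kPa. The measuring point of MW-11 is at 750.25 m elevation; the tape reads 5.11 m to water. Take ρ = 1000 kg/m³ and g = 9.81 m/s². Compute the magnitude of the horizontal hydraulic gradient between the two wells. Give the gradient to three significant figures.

i ≈ 0.0128

Pressure head at MW-8: ψ = P/(ρg) = 401×1000 / (1000 × 9.81) = 40.88 m.
Total head at MW-8: h = z + ψ = 712.64 + 40.88 = 753.52 m.
Total head at MW-11: h = 750.25 − 5.11 = 745.14 m.
Head difference: h(MW-8) − h(MW-11) = 753.52 − 745.14 = 8.38 m.
Hydraulic gradient: i = |Δh| / L = 8.38 / 652.5 = 0.0128.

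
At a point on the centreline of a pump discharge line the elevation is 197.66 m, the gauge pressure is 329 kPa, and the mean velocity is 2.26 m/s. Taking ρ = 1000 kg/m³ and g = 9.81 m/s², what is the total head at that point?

Pressure head ψ = P/(ρg) = 329×1000 / (1000 × 9.81) = 33.54 m.
Velocity head = v²/(2g) = 2.26² / (2 × 9.81) = 0.260 m.
h = z + ψ + v²/(2g) = 197.66 + 33.54 + 0.260 = 231.46 m.

h ≈ 231.46 m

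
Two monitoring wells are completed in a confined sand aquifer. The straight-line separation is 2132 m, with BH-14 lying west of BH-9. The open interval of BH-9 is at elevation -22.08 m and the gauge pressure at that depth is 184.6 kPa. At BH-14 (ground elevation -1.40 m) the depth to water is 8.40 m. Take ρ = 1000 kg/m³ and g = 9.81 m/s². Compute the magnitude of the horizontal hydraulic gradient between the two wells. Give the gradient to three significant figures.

Pressure head at BH-9: ψ = P/(ρg) = 184.6×1000 / (1000 × 9.81) = 18.82 m.
Total head at BH-9: h = z + ψ = -22.08 + 18.82 = -3.26 m.
Total head at BH-14: h = -1.40 − 8.40 = -9.80 m.
Head difference: h(BH-9) − h(BH-14) = -3.26 − (-9.80) = 6.54 m.
Hydraulic gradient: i = |Δh| / L = 6.54 / 2132 = 0.00307.

i ≈ 0.00307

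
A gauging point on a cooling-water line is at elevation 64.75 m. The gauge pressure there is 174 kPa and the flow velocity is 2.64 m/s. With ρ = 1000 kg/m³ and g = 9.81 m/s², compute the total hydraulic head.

h ≈ 82.84 m

Pressure head ψ = P/(ρg) = 174×1000 / (1000 × 9.81) = 17.74 m.
Velocity head = v²/(2g) = 2.64² / (2 × 9.81) = 0.355 m.
h = z + ψ + v²/(2g) = 64.75 + 17.74 + 0.355 = 82.84 m.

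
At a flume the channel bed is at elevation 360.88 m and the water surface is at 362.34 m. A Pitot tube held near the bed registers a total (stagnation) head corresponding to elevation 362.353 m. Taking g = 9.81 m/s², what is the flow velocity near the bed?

Near the bed, under hydrostatic conditions, the piezometric head (z + ψ) equals the free-surface elevation, 362.34 m.
Velocity head = total − piezometric = 362.353 − 362.34 = 0.013 m.
v = √(2g·h_v) = √(2 × 9.81 × 0.013) = 0.505 m/s.

v ≈ 0.505 m/s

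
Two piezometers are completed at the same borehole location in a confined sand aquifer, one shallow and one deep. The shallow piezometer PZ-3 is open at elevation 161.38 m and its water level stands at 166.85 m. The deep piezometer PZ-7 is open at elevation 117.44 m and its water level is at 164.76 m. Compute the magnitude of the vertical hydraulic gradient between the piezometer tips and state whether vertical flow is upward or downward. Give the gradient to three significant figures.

Total head at PZ-3: h = 166.85 m (water level in the standpipe).
Total head at PZ-7: h = 164.76 m.
Δh = h(PZ-3) − h(PZ-7) = 166.85 − 164.76 = 2.09 m.
Vertical separation Δz = 161.38 − 117.44 = 43.94 m.
|i_v| = |Δh| / Δz = 2.09 / 43.94 = 0.0476.
Head is higher in the shallow piezometer, so vertical flow is downward (recharge condition).

|i_v| ≈ 0.0476; vertical flow is downward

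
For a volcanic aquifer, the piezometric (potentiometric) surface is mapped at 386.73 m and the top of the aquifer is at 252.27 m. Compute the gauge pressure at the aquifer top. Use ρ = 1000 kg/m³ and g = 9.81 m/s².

P ≈ 1320 kPa

Pressure head at the aquifer top: ψ = h − z = 386.73 − 252.27 = 134.46 m.
P = ρgψ = 1000 × 9.81 × 134.46 = 1319053 Pa ≈ 1320 kPa.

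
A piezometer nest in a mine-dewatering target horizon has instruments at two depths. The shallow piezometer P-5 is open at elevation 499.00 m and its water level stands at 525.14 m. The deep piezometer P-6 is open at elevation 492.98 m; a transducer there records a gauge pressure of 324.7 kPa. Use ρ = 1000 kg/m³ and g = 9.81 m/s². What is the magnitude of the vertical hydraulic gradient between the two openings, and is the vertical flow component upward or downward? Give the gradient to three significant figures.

Total head at P-5: h = 525.14 m (water level in the standpipe).
Pressure head at P-6: ψ = P/(ρg) = 324.7×1000 / (1000 × 9.81) = 33.10 m.
Total head at P-6: h = z + ψ = 492.98 + 33.10 = 526.08 m.
Δh = h(P-5) − h(P-6) = 525.14 − 526.08 = -0.94 m.
Vertical separation Δz = 499.00 − 492.98 = 6.02 m.
|i_v| = |Δh| / Δz = 0.94 / 6.02 = 0.156.
Head is higher in the deep piezometer, so vertical flow is upward (discharge condition).

|i_v| ≈ 0.156; vertical flow is upward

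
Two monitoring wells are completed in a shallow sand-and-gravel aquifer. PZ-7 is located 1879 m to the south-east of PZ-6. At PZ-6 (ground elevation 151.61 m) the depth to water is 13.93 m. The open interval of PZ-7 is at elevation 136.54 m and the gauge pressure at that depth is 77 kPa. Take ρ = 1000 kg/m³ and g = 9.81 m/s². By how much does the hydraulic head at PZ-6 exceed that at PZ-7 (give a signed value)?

Total head at PZ-6: h = 151.61 − 13.93 = 137.68 m.
Pressure head at PZ-7: ψ = P/(ρg) = 77×1000 / (1000 × 9.81) = 7.85 m.
Total head at PZ-7: h = z + ψ = 136.54 + 7.85 = 144.39 m.
Head difference: h(PZ-6) − h(PZ-7) = 137.68 − 144.39 = -6.71 m.

Δh ≈ -6.71 m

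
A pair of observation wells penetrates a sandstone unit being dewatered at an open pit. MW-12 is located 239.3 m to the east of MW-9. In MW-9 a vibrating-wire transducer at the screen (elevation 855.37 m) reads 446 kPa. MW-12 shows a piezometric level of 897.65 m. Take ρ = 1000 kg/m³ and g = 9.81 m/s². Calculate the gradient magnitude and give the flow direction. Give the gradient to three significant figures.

Pressure head at MW-9: ψ = P/(ρg) = 446×1000 / (1000 × 9.81) = 45.46 m.
Total head at MW-9: h = z + ψ = 855.37 + 45.46 = 900.83 m.
Total head at MW-12: h = 897.65 m (water level in the piezometer is the total head).
Head difference: h(MW-9) − h(MW-12) = 900.83 − 897.65 = 3.18 m.
Hydraulic gradient: i = |Δh| / L = 3.18 / 239.3 = 0.0133.
Flow is from higher to lower head: from MW-9 toward MW-12, i.e. toward the east.

i ≈ 0.0133; groundwater flows toward the east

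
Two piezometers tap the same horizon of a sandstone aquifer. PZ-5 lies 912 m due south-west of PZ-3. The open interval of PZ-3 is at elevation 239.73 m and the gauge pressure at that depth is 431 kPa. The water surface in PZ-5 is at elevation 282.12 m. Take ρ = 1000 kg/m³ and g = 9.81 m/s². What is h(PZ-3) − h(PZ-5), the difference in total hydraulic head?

Δh ≈ 1.54 m

Pressure head at PZ-3: ψ = P/(ρg) = 431×1000 / (1000 × 9.81) = 43.93 m.
Total head at PZ-3: h = z + ψ = 239.73 + 43.93 = 283.66 m.
Total head at PZ-5: h = 282.12 m (water level in the piezometer is the total head).
Head difference: h(PZ-3) − h(PZ-5) = 283.66 − 282.12 = 1.54 m.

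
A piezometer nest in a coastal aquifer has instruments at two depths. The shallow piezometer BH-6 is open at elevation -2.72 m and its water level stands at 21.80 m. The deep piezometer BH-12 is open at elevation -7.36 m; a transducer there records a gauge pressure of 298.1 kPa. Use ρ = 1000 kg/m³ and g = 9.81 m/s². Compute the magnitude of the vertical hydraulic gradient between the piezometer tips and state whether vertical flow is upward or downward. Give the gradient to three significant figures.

Total head at BH-6: h = 21.80 m (water level in the standpipe).
Pressure head at BH-12: ψ = P/(ρg) = 298.1×1000 / (1000 × 9.81) = 30.39 m.
Total head at BH-12: h = z + ψ = -7.36 + 30.39 = 23.03 m.
Δh = h(BH-6) − h(BH-12) = 21.80 − 23.03 = -1.23 m.
Vertical separation Δz = -2.72 − (-7.36) = 4.64 m.
|i_v| = |Δh| / Δz = 1.23 / 4.64 = 0.265.
Head is higher in the deep piezometer, so vertical flow is upward (discharge condition).

|i_v| ≈ 0.265; vertical flow is upward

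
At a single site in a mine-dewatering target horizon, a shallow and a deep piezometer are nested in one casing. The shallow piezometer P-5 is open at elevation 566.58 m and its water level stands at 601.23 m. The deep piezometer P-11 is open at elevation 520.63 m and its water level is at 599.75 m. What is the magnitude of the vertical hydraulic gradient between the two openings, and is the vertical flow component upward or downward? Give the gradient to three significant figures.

|i_v| ≈ 0.0322; vertical flow is downward

Total head at P-5: h = 601.23 m (water level in the standpipe).
Total head at P-11: h = 599.75 m.
Δh = h(P-5) − h(P-11) = 601.23 − 599.75 = 1.48 m.
Vertical separation Δz = 566.58 − 520.63 = 45.95 m.
|i_v| = |Δh| / Δz = 1.48 / 45.95 = 0.0322.
Head is higher in the shallow piezometer, so vertical flow is downward (recharge condition).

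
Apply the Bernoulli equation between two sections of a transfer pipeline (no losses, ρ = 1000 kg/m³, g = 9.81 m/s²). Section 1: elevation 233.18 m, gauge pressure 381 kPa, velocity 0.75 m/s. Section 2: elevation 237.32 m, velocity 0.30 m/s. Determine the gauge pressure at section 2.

P₂ ≈ 341 kPa

Pressure head at 1: ψ₁ = P₁/(ρg) = 381×1000 / (1000 × 9.81) = 38.84 m.
Velocity heads: v₁²/2g = 0.75²/19.62 = 0.029 m; v₂²/2g = 0.30²/19.62 = 0.005 m.
Total head H = z₁ + ψ₁ + v₁²/2g = 233.18 + 38.84 + 0.029 = 272.05 m.
ψ₂ = H − z₂ − v₂²/2g = 272.05 − 237.32 − 0.005 = 34.73 m.
P₂ = ρgψ₂ = 1000 × 9.81 × 34.73 ≈ 341 kPa.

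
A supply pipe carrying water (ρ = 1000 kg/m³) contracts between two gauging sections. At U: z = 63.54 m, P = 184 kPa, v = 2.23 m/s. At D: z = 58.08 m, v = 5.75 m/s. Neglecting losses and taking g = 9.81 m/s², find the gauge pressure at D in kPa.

Pressure head at U: ψ₁ = P₁/(ρg) = 184×1000 / (1000 × 9.81) = 18.76 m.
Velocity heads: v₁²/2g = 2.23²/19.62 = 0.253 m; v₂²/2g = 5.75²/19.62 = 1.685 m.
Total head H = z₁ + ψ₁ + v₁²/2g = 63.54 + 18.76 + 0.253 = 82.55 m.
ψ₂ = H − z₂ − v₂²/2g = 82.55 − 58.08 − 1.685 = 22.79 m.
P₂ = ρgψ₂ = 1000 × 9.81 × 22.79 ≈ 224 kPa.

P₂ ≈ 224 kPa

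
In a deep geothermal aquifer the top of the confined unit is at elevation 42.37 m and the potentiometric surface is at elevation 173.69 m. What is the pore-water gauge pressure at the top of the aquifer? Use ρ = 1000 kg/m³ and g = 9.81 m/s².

P ≈ 1290 kPa

Pressure head at the aquifer top: ψ = h − z = 173.69 − 42.37 = 131.32 m.
P = ρgψ = 1000 × 9.81 × 131.32 = 1288249 Pa ≈ 1290 kPa.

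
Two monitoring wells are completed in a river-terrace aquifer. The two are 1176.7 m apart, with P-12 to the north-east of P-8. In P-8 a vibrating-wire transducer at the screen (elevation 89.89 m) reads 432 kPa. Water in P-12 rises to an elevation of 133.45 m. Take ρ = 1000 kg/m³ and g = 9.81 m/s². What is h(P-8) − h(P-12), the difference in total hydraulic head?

Δh ≈ 0.48 m

Pressure head at P-8: ψ = P/(ρg) = 432×1000 / (1000 × 9.81) = 44.04 m.
Total head at P-8: h = z + ψ = 89.89 + 44.04 = 133.93 m.
Total head at P-12: h = 133.45 m (water level in the piezometer is the total head).
Head difference: h(P-8) − h(P-12) = 133.93 − 133.45 = 0.48 m.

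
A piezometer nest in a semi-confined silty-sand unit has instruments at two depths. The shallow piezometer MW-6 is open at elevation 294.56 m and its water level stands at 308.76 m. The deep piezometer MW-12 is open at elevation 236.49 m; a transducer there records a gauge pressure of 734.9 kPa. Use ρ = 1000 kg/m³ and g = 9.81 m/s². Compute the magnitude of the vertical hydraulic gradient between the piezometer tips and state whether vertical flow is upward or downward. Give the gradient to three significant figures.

Total head at MW-6: h = 308.76 m (water level in the standpipe).
Pressure head at MW-12: ψ = P/(ρg) = 734.9×1000 / (1000 × 9.81) = 74.91 m.
Total head at MW-12: h = z + ψ = 236.49 + 74.91 = 311.40 m.
Δh = h(MW-6) − h(MW-12) = 308.76 − 311.40 = -2.64 m.
Vertical separation Δz = 294.56 − 236.49 = 58.07 m.
|i_v| = |Δh| / Δz = 2.64 / 58.07 = 0.0455.
Head is higher in the deep piezometer, so vertical flow is upward (discharge condition).

|i_v| ≈ 0.0455; vertical flow is upward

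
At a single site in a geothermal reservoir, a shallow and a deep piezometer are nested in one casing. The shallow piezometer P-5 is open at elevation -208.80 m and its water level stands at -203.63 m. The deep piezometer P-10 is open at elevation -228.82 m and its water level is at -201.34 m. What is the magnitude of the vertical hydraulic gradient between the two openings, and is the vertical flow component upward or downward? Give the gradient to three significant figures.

Total head at P-5: h = -203.63 m (water level in the standpipe).
Total head at P-10: h = -201.34 m.
Δh = h(P-5) − h(P-10) = -203.63 − (-201.34) = -2.29 m.
Vertical separation Δz = -208.80 − (-228.82) = 20.02 m.
|i_v| = |Δh| / Δz = 2.29 / 20.02 = 0.114.
Head is higher in the deep piezometer, so vertical flow is upward (discharge condition).

|i_v| ≈ 0.114; vertical flow is upward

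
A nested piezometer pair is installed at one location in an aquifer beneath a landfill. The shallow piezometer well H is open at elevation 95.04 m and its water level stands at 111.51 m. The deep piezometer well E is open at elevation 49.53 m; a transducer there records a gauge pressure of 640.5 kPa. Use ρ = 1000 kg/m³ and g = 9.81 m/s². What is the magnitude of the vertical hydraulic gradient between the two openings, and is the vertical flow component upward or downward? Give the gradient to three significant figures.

|i_v| ≈ 0.0727; vertical flow is upward

Total head at well H: h = 111.51 m (water level in the standpipe).
Pressure head at well E: ψ = P/(ρg) = 640.5×1000 / (1000 × 9.81) = 65.29 m.
Total head at well E: h = z + ψ = 49.53 + 65.29 = 114.82 m.
Δh = h(well H) − h(well E) = 111.51 − 114.82 = -3.31 m.
Vertical separation Δz = 95.04 − 49.53 = 45.51 m.
|i_v| = |Δh| / Δz = 3.31 / 45.51 = 0.0727.
Head is higher in the deep piezometer, so vertical flow is upward (discharge condition).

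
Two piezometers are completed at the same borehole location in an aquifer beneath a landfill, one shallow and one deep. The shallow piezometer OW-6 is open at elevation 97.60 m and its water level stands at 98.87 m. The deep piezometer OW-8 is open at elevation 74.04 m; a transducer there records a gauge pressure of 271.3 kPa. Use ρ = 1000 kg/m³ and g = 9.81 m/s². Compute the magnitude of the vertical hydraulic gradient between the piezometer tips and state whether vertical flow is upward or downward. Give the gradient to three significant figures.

Total head at OW-6: h = 98.87 m (water level in the standpipe).
Pressure head at OW-8: ψ = P/(ρg) = 271.3×1000 / (1000 × 9.81) = 27.66 m.
Total head at OW-8: h = z + ψ = 74.04 + 27.66 = 101.70 m.
Δh = h(OW-6) − h(OW-8) = 98.87 − 101.70 = -2.83 m.
Vertical separation Δz = 97.60 − 74.04 = 23.56 m.
|i_v| = |Δh| / Δz = 2.83 / 23.56 = 0.120.
Head is higher in the deep piezometer, so vertical flow is upward (discharge condition).

|i_v| ≈ 0.120; vertical flow is upward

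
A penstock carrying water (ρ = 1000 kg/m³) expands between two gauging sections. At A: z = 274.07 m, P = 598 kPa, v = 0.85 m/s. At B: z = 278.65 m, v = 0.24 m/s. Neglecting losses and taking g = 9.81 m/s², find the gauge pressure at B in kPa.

Pressure head at A: ψ₁ = P₁/(ρg) = 598×1000 / (1000 × 9.81) = 60.96 m.
Velocity heads: v₁²/2g = 0.85²/19.62 = 0.037 m; v₂²/2g = 0.24²/19.62 = 0.003 m.
Total head H = z₁ + ψ₁ + v₁²/2g = 274.07 + 60.96 + 0.037 = 335.07 m.
ψ₂ = H − z₂ − v₂²/2g = 335.07 − 278.65 − 0.003 = 56.42 m.
P₂ = ρgψ₂ = 1000 × 9.81 × 56.42 ≈ 553 kPa.

P₂ ≈ 553 kPa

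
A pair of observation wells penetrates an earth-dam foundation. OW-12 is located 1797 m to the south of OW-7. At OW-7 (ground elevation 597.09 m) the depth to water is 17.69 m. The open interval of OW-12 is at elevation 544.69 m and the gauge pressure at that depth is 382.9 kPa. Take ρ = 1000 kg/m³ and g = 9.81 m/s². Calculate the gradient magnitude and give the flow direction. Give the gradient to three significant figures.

i ≈ 0.00240; groundwater flows toward the north

Total head at OW-7: h = 597.09 − 17.69 = 579.40 m.
Pressure head at OW-12: ψ = P/(ρg) = 382.9×1000 / (1000 × 9.81) = 39.03 m.
Total head at OW-12: h = z + ψ = 544.69 + 39.03 = 583.72 m.
Head difference: h(OW-7) − h(OW-12) = 579.40 − 583.72 = -4.32 m.
Hydraulic gradient: i = |Δh| / L = 4.32 / 1797 = 0.00240.
Flow is from higher to lower head: from OW-12 toward OW-7, i.e. toward the north.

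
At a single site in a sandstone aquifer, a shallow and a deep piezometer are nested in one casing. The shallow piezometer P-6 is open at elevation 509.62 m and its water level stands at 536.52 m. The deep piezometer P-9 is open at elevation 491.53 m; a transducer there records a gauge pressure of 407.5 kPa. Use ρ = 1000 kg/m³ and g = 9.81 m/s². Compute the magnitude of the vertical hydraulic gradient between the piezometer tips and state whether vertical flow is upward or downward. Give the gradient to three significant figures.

Total head at P-6: h = 536.52 m (water level in the standpipe).
Pressure head at P-9: ψ = P/(ρg) = 407.5×1000 / (1000 × 9.81) = 41.54 m.
Total head at P-9: h = z + ψ = 491.53 + 41.54 = 533.07 m.
Δh = h(P-6) − h(P-9) = 536.52 − 533.07 = 3.45 m.
Vertical separation Δz = 509.62 − 491.53 = 18.09 m.
|i_v| = |Δh| / Δz = 3.45 / 18.09 = 0.191.
Head is higher in the shallow piezometer, so vertical flow is downward (recharge condition).

|i_v| ≈ 0.191; vertical flow is downward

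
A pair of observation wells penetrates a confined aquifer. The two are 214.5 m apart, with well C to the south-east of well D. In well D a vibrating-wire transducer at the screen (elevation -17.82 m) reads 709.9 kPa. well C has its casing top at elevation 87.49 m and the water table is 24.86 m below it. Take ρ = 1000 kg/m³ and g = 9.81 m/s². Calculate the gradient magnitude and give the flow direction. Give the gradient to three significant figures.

Pressure head at well D: ψ = P/(ρg) = 709.9×1000 / (1000 × 9.81) = 72.36 m.
Total head at well D: h = z + ψ = -17.82 + 72.36 = 54.54 m.
Total head at well C: h = 87.49 − 24.86 = 62.63 m.
Head difference: h(well D) − h(well C) = 54.54 − 62.63 = -8.09 m.
Hydraulic gradient: i = |Δh| / L = 8.09 / 214.5 = 0.0377.
Flow is from higher to lower head: from well C toward well D, i.e. toward the north-west.

i ≈ 0.0377; groundwater flows toward the north-west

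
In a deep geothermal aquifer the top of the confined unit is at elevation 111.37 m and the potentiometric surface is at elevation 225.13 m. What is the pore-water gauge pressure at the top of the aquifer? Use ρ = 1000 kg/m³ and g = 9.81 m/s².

Pressure head at the aquifer top: ψ = h − z = 225.13 − 111.37 = 113.76 m.
P = ρgψ = 1000 × 9.81 × 113.76 = 1115986 Pa ≈ 1120 kPa.

P ≈ 1120 kPa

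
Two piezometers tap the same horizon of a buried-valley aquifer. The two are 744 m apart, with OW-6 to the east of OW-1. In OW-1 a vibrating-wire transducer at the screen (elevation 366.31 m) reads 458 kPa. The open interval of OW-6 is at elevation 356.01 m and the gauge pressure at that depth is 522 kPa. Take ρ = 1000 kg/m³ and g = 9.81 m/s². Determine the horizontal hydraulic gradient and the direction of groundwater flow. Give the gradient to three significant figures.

i ≈ 0.00508; groundwater flows toward the east

Pressure head at OW-1: ψ = P/(ρg) = 458×1000 / (1000 × 9.81) = 46.69 m.
Total head at OW-1: h = z + ψ = 366.31 + 46.69 = 413.00 m.
Pressure head at OW-6: ψ = P/(ρg) = 522×1000 / (1000 × 9.81) = 53.21 m.
Total head at OW-6: h = z + ψ = 356.01 + 53.21 = 409.22 m.
Head difference: h(OW-1) − h(OW-6) = 413.00 − 409.22 = 3.78 m.
Hydraulic gradient: i = |Δh| / L = 3.78 / 744 = 0.00508.
Flow is from higher to lower head: from OW-1 toward OW-6, i.e. toward the east.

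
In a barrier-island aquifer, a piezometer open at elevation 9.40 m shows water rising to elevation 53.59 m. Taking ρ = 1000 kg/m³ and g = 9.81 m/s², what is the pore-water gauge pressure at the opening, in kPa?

Pressure head ψ = h − z = 53.59 − 9.40 = 44.19 m.
P = ρgψ = 1000 × 9.81 × 44.19 = 433504 Pa ≈ 434 kPa.

P ≈ 434 kPa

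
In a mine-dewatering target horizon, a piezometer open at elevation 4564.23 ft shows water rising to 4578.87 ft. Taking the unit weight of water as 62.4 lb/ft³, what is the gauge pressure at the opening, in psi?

P ≈ 6.34 psi

Pressure head ψ = h − z = 4578.87 − 4564.23 = 14.64 ft.
P = γ·ψ / 144 = 62.4 × 14.64 / 144 = 6.34 psi.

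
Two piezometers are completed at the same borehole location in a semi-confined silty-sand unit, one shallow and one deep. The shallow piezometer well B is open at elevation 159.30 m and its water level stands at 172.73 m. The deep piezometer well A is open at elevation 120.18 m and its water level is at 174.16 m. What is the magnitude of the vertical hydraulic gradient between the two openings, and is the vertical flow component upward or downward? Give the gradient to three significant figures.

Total head at well B: h = 172.73 m (water level in the standpipe).
Total head at well A: h = 174.16 m.
Δh = h(well B) − h(well A) = 172.73 − 174.16 = -1.43 m.
Vertical separation Δz = 159.30 − 120.18 = 39.12 m.
|i_v| = |Δh| / Δz = 1.43 / 39.12 = 0.0366.
Head is higher in the deep piezometer, so vertical flow is upward (discharge condition).

|i_v| ≈ 0.0366; vertical flow is upward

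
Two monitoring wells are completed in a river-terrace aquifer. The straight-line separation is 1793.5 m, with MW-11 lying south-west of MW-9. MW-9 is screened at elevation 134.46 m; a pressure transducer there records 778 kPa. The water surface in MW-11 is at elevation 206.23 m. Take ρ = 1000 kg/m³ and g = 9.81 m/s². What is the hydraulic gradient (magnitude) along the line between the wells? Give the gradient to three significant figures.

Pressure head at MW-9: ψ = P/(ρg) = 778×1000 / (1000 × 9.81) = 79.31 m.
Total head at MW-9: h = z + ψ = 134.46 + 79.31 = 213.77 m.
Total head at MW-11: h = 206.23 m (water level in the piezometer is the total head).
Head difference: h(MW-9) − h(MW-11) = 213.77 − 206.23 = 7.54 m.
Hydraulic gradient: i = |Δh| / L = 7.54 / 1793.5 = 0.00420.

i ≈ 0.00420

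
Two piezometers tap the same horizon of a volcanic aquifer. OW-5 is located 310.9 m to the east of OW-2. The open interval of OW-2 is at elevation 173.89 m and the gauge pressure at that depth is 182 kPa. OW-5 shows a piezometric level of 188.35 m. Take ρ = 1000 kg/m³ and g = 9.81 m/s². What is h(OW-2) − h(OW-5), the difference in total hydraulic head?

Pressure head at OW-2: ψ = P/(ρg) = 182×1000 / (1000 × 9.81) = 18.55 m.
Total head at OW-2: h = z + ψ = 173.89 + 18.55 = 192.44 m.
Total head at OW-5: h = 188.35 m (water level in the piezometer is the total head).
Head difference: h(OW-2) − h(OW-5) = 192.44 − 188.35 = 4.09 m.

Δh ≈ 4.09 m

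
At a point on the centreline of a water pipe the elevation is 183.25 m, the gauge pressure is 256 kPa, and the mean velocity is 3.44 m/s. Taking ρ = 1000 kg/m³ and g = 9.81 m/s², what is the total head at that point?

Pressure head ψ = P/(ρg) = 256×1000 / (1000 × 9.81) = 26.10 m.
Velocity head = v²/(2g) = 3.44² / (2 × 9.81) = 0.603 m.
h = z + ψ + v²/(2g) = 183.25 + 26.10 + 0.603 = 209.95 m.

h ≈ 209.95 m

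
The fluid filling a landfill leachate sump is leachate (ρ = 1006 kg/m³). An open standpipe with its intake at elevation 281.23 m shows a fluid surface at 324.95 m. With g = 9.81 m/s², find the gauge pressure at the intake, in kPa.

P ≈ 431 kPa

Pressure head ψ = h − z = 324.95 − 281.23 = 43.72 m.
P = ρgψ = 1006 × 9.81 × 43.72 = 431467 Pa ≈ 431 kPa.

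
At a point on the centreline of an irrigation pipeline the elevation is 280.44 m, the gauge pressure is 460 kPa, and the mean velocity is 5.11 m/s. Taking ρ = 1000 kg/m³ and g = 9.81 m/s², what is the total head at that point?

h ≈ 328.66 m

Pressure head ψ = P/(ρg) = 460×1000 / (1000 × 9.81) = 46.89 m.
Velocity head = v²/(2g) = 5.11² / (2 × 9.81) = 1.331 m.
h = z + ψ + v²/(2g) = 280.44 + 46.89 + 1.331 = 328.66 m.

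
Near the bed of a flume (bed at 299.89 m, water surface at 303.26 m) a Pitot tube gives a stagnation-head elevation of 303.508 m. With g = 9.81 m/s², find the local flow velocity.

v ≈ 2.21 m/s

Near the bed, under hydrostatic conditions, the piezometric head (z + ψ) equals the free-surface elevation, 303.26 m.
Velocity head = total − piezometric = 303.508 − 303.26 = 0.248 m.
v = √(2g·h_v) = √(2 × 9.81 × 0.248) = 2.21 m/s.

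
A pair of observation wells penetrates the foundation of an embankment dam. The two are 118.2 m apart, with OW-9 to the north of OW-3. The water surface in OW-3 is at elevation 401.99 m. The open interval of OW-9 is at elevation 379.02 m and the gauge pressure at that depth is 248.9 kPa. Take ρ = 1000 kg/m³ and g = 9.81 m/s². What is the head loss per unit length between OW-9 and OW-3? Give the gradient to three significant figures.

Total head at OW-3: h = 401.99 m (water level in the piezometer is the total head).
Pressure head at OW-9: ψ = P/(ρg) = 248.9×1000 / (1000 × 9.81) = 25.37 m.
Total head at OW-9: h = z + ψ = 379.02 + 25.37 = 404.39 m.
Head difference: h(OW-3) − h(OW-9) = 401.99 − 404.39 = -2.40 m.
Hydraulic gradient: i = |Δh| / L = 2.40 / 118.2 = 0.0203.

i ≈ 0.0203 m/m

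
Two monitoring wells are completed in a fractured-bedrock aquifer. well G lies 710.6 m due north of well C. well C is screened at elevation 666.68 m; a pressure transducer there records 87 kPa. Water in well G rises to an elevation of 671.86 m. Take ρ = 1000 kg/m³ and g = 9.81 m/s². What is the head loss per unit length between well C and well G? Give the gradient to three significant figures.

i ≈ 0.00519 m/m

Pressure head at well C: ψ = P/(ρg) = 87×1000 / (1000 × 9.81) = 8.87 m.
Total head at well C: h = z + ψ = 666.68 + 8.87 = 675.55 m.
Total head at well G: h = 671.86 m (water level in the piezometer is the total head).
Head difference: h(well C) − h(well G) = 675.55 − 671.86 = 3.69 m.
Hydraulic gradient: i = |Δh| / L = 3.69 / 710.6 = 0.00519.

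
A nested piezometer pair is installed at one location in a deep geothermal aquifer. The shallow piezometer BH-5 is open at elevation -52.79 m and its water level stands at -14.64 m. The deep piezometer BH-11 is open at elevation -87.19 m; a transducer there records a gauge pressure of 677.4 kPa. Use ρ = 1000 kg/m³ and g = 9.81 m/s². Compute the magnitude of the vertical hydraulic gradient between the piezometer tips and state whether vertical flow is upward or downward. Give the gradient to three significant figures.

|i_v| ≈ 0.102; vertical flow is downward

Total head at BH-5: h = -14.64 m (water level in the standpipe).
Pressure head at BH-11: ψ = P/(ρg) = 677.4×1000 / (1000 × 9.81) = 69.05 m.
Total head at BH-11: h = z + ψ = -87.19 + 69.05 = -18.14 m.
Δh = h(BH-5) − h(BH-11) = -14.64 − (-18.14) = 3.50 m.
Vertical separation Δz = -52.79 − (-87.19) = 34.40 m.
|i_v| = |Δh| / Δz = 3.50 / 34.40 = 0.102.
Head is higher in the shallow piezometer, so vertical flow is downward (recharge condition).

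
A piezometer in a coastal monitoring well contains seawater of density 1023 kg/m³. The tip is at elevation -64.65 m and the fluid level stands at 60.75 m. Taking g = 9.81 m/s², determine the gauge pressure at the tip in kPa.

P ≈ 1260 kPa

Pressure head ψ = h − z = 60.75 − (-64.65) = 125.40 m.
P = ρgψ = 1023 × 9.81 × 125.40 = 1258468 Pa ≈ 1260 kPa.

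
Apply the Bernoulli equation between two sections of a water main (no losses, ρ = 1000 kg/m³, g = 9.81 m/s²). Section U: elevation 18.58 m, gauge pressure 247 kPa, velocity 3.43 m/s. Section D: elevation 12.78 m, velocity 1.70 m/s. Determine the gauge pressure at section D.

P₂ ≈ 308 kPa

Pressure head at U: ψ₁ = P₁/(ρg) = 247×1000 / (1000 × 9.81) = 25.18 m.
Velocity heads: v₁²/2g = 3.43²/19.62 = 0.600 m; v₂²/2g = 1.70²/19.62 = 0.147 m.
Total head H = z₁ + ψ₁ + v₁²/2g = 18.58 + 25.18 + 0.600 = 44.36 m.
ψ₂ = H − z₂ − v₂²/2g = 44.36 − 12.78 − 0.147 = 31.43 m.
P₂ = ρgψ₂ = 1000 × 9.81 × 31.43 ≈ 308 kPa.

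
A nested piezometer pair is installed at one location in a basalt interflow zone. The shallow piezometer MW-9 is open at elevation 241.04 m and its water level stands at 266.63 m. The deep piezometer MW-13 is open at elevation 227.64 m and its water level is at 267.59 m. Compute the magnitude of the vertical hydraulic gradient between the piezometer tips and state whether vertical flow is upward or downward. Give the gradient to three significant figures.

Total head at MW-9: h = 266.63 m (water level in the standpipe).
Total head at MW-13: h = 267.59 m.
Δh = h(MW-9) − h(MW-13) = 266.63 − 267.59 = -0.96 m.
Vertical separation Δz = 241.04 − 227.64 = 13.40 m.
|i_v| = |Δh| / Δz = 0.96 / 13.40 = 0.0716.
Head is higher in the deep piezometer, so vertical flow is upward (discharge condition).

|i_v| ≈ 0.0716; vertical flow is upward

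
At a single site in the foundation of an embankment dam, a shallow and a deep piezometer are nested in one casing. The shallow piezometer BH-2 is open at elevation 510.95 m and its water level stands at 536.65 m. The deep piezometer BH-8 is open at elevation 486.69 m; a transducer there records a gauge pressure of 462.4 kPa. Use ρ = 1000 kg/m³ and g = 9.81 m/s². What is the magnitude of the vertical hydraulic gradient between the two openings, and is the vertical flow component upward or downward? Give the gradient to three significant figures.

|i_v| ≈ 0.116; vertical flow is downward

Total head at BH-2: h = 536.65 m (water level in the standpipe).
Pressure head at BH-8: ψ = P/(ρg) = 462.4×1000 / (1000 × 9.81) = 47.14 m.
Total head at BH-8: h = z + ψ = 486.69 + 47.14 = 533.83 m.
Δh = h(BH-2) − h(BH-8) = 536.65 − 533.83 = 2.82 m.
Vertical separation Δz = 510.95 − 486.69 = 24.26 m.
|i_v| = |Δh| / Δz = 2.82 / 24.26 = 0.116.
Head is higher in the shallow piezometer, so vertical flow is downward (recharge condition).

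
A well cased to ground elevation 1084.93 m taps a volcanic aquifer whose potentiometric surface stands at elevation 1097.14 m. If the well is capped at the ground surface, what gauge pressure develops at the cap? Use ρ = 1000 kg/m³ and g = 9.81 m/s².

Head above the cap: Δh = 1097.14 − 1084.93 = 12.21 m.
P = ρgΔh = 1000 × 9.81 × 12.21 = 119780 Pa ≈ 120 kPa.

P ≈ 120 kPa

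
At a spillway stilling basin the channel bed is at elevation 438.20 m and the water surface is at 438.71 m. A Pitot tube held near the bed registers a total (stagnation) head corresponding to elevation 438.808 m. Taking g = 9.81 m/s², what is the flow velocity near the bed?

Near the bed, under hydrostatic conditions, the piezometric head (z + ψ) equals the free-surface elevation, 438.71 m.
Velocity head = total − piezometric = 438.808 − 438.71 = 0.098 m.
v = √(2g·h_v) = √(2 × 9.81 × 0.098) = 1.39 m/s.

v ≈ 1.39 m/s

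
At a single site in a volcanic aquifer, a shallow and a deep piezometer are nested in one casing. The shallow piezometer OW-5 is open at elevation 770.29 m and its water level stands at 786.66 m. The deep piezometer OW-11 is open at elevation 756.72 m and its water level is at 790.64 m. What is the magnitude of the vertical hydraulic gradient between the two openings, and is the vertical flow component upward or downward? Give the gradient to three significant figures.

|i_v| ≈ 0.293; vertical flow is upward

Total head at OW-5: h = 786.66 m (water level in the standpipe).
Total head at OW-11: h = 790.64 m.
Δh = h(OW-5) − h(OW-11) = 786.66 − 790.64 = -3.98 m.
Vertical separation Δz = 770.29 − 756.72 = 13.57 m.
|i_v| = |Δh| / Δz = 3.98 / 13.57 = 0.293.
Head is higher in the deep piezometer, so vertical flow is upward (discharge condition).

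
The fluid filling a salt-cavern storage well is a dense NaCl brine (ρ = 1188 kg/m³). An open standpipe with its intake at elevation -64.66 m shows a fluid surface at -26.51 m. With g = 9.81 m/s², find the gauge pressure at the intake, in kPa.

Pressure head ψ = h − z = -26.51 − (-64.66) = 38.15 m.
P = ρgψ = 1188 × 9.81 × 38.15 = 444611 Pa ≈ 445 kPa.

P ≈ 445 kPa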